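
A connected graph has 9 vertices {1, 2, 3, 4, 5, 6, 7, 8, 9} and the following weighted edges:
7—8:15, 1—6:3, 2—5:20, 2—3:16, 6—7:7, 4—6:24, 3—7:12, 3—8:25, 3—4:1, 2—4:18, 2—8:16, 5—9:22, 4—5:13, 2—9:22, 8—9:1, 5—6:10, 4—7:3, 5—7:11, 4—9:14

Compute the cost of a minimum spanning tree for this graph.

55

Sort edges by weight, then run Kruskal:
3—4 (1): add — endpoints in different components.
8—9 (1): add — endpoints in different components.
1—6 (3): add — endpoints in different components.
4—7 (3): add — endpoints in different components.
6—7 (7): add — endpoints in different components.
5—6 (10): add — endpoints in different components.
5—7 (11): skip — 5 and 7 already connected.
3—7 (12): skip — 3 and 7 already connected.
4—5 (13): skip — 4 and 5 already connected.
4—9 (14): add — endpoints in different components.
7—8 (15): skip — 7 and 8 already connected.
2—3 (16): add — endpoints in different components.
MST edges: 3—4, 8—9, 1—6, 4—7, 6—7, 5—6, 4—9, 2—3; total weight 1+1+3+3+7+10+14+16 = 55.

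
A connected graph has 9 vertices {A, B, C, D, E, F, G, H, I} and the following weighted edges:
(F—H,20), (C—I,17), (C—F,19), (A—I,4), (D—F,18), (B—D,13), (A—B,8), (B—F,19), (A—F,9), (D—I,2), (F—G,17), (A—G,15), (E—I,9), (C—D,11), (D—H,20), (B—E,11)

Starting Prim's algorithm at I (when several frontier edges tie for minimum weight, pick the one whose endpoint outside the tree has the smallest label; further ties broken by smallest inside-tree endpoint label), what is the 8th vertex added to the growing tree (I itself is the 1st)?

G

Prim, starting at I.
Step 1: cheapest edge leaving the tree is D—I (2); add D.
Step 2: cheapest edge leaving the tree is A—I (4); add A.
Step 3: cheapest edge leaving the tree is A—B (8); add B.
Step 4: cheapest edge leaving the tree is E—I (9); add E.
Step 5: cheapest edge leaving the tree is A—F (9); add F.
Step 6: cheapest edge leaving the tree is C—D (11); add C.
Step 7: cheapest edge leaving the tree is A—G (15); add G.
Step 8: cheapest edge leaving the tree is D—H (20); add H.
Vertex order: I, D, A, B, E, F, C, G, H. The 8th vertex is G.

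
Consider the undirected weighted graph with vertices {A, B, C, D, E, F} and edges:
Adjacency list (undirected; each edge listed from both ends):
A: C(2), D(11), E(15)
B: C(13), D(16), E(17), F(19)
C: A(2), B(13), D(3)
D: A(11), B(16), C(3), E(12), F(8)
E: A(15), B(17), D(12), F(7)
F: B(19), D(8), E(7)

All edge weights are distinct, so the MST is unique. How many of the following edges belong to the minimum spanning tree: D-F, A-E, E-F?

Kruskal: consider edges lightest-first.
A-C (2): add — endpoints in different components.
C-D (3): add — endpoints in different components.
E-F (7): add — endpoints in different components.
D-F (8): add — endpoints in different components.
A-D (11): skip — A and D already connected.
D-E (12): skip — D and E already connected.
B-C (13): add — endpoints in different components.
MST edge set: {A-C, C-D, E-F, D-F, B-C}.
Of the listed edges, {D-F, E-F} are in the MST → 2.

2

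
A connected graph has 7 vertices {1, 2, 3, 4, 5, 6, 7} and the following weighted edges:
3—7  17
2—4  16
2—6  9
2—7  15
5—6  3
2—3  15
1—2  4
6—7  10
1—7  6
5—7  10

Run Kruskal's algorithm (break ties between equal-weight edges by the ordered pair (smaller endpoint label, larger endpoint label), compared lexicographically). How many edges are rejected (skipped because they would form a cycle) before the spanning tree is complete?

Sort edges by weight, then run Kruskal:
5—6 (3): add — endpoints in different components.
1—2 (4): add — endpoints in different components.
1—7 (6): add — endpoints in different components.
2—6 (9): add — endpoints in different components.
5—7 (10): skip — 5 and 7 already connected.
6—7 (10): skip — 6 and 7 already connected.
2—3 (15): add — endpoints in different components.
2—7 (15): skip — 2 and 7 already connected.
2—4 (16): add — endpoints in different components.
Edges rejected before the tree was complete: 3.

3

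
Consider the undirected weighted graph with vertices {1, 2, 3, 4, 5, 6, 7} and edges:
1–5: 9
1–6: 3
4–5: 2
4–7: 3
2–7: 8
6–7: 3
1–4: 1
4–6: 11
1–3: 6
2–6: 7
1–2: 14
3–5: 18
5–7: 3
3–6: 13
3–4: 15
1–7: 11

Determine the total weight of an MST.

Sort edges by weight, then run Kruskal:
1–4 (1): add — endpoints in different components.
4–5 (2): add — endpoints in different components.
1–6 (3): add — endpoints in different components.
4–7 (3): add — endpoints in different components.
5–7 (3): skip — 5 and 7 already connected.
6–7 (3): skip — 6 and 7 already connected.
1–3 (6): add — endpoints in different components.
2–6 (7): add — endpoints in different components.
MST edges: 1–4, 4–5, 1–6, 4–7, 1–3, 2–6; total weight 1+2+3+3+6+7 = 22.

22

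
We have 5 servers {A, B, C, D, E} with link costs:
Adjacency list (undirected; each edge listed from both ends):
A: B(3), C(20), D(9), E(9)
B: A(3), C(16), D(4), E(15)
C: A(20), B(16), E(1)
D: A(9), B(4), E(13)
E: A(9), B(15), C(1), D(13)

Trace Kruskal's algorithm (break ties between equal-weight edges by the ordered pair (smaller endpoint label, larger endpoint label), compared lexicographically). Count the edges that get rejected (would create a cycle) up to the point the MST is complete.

Kruskal: consider edges lightest-first.
C E (1): add. Components now {A} {B} {C,E} {D}
A B (3): add. Components now {A,B} {C,E} {D}
B D (4): add. Components now {A,B,D} {C,E}
A D (9): skip — A and D already connected.
A E (9): add. Components now {A,B,C,D,E}
Edges rejected before the tree was complete: 1.

1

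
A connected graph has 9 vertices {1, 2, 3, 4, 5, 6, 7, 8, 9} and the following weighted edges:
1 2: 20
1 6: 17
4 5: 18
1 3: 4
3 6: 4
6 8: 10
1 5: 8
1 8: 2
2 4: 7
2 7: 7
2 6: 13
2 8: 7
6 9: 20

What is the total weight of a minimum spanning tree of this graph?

59

Prim, starting at 4.
Step 1: cheapest edge leaving the tree is 2 4 (7); add 2.
Step 2: cheapest edge leaving the tree is 2 7 (7); add 7.
Step 3: cheapest edge leaving the tree is 2 8 (7); add 8.
Step 4: cheapest edge leaving the tree is 1 8 (2); add 1.
Step 5: cheapest edge leaving the tree is 1 3 (4); add 3.
Step 6: cheapest edge leaving the tree is 3 6 (4); add 6.
Step 7: cheapest edge leaving the tree is 1 5 (8); add 5.
Step 8: cheapest edge leaving the tree is 6 9 (20); add 9.
MST edges: 2 4, 2 7, 2 8, 1 8, 1 3, 3 6, 1 5, 6 9; total weight 7+7+7+2+4+4+8+20 = 59.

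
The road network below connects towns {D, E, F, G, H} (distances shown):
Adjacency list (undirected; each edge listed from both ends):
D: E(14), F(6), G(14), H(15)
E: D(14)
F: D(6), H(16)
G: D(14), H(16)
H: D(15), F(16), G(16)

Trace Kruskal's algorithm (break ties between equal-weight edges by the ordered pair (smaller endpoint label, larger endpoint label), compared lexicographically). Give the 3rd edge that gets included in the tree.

D-G

Kruskal's algorithm — process edges by increasing weight (ties by edge label):
D F (6): add — endpoints in different components.
D E (14): add — endpoints in different components.
D G (14): add — endpoints in different components.
D H (15): add — endpoints in different components.
The 3rd edge added is D G.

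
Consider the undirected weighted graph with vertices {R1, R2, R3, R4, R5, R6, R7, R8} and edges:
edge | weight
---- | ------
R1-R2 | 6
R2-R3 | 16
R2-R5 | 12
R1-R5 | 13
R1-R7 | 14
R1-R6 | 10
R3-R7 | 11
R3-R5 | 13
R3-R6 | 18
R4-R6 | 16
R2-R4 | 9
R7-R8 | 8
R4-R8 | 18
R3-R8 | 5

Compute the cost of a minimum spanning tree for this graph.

Prim, starting at R5.
Step 1: cheapest edge leaving the tree is R2-R5 (12); add R2.
Step 2: cheapest edge leaving the tree is R1-R2 (6); add R1.
Step 3: cheapest edge leaving the tree is R2-R4 (9); add R4.
Step 4: cheapest edge leaving the tree is R1-R6 (10); add R6.
Step 5: cheapest edge leaving the tree is R3-R5 (13); add R3.
Step 6: cheapest edge leaving the tree is R3-R8 (5); add R8.
Step 7: cheapest edge leaving the tree is R7-R8 (8); add R7.
MST edges: R2-R5, R1-R2, R2-R4, R1-R6, R3-R5, R3-R8, R7-R8; total weight 12+6+9+10+13+5+8 = 63.

63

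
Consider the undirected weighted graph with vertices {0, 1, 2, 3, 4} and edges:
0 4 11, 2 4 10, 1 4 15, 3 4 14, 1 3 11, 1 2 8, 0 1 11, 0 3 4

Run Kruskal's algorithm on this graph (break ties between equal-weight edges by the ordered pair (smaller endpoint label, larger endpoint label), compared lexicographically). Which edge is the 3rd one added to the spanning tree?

Sort edges by weight, then run Kruskal:
0 3 (4): add — endpoints in different components.
1 2 (8): add — endpoints in different components.
2 4 (10): add — endpoints in different components.
0 1 (11): add — endpoints in different components.
The 3rd edge added is 2 4.

2-4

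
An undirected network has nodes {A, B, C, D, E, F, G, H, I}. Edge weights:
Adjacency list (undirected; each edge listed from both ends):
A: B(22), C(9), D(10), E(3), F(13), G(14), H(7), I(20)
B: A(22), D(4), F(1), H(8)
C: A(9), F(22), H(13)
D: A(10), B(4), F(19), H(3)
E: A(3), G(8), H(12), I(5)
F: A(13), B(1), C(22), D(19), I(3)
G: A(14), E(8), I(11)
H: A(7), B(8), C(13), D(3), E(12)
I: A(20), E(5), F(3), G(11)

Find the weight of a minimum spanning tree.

36

Sort edges by weight, then run Kruskal:
B-F (1): add — endpoints in different components.
A-E (3): add — endpoints in different components.
D-H (3): add — endpoints in different components.
F-I (3): add — endpoints in different components.
B-D (4): add — endpoints in different components.
E-I (5): add — endpoints in different components.
A-H (7): skip — A and H already connected.
B-H (8): skip — B and H already connected.
E-G (8): add — endpoints in different components.
A-C (9): add — endpoints in different components.
MST edges: B-F, A-E, D-H, F-I, B-D, E-I, E-G, A-C; total weight 1+3+3+3+4+5+8+9 = 36.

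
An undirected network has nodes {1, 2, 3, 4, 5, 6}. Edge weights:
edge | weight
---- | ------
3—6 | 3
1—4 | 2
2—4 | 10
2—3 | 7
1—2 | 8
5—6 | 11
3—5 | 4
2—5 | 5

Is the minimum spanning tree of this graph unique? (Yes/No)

Yes

Sort edges by weight, then run Kruskal:
1—4 (2): add. Components now {1,4} {2} {3} {5} {6}
3—6 (3): add. Components now {1,4} {2} {3,6} {5}
3—5 (4): add. Components now {1,4} {2} {3,5,6}
2—5 (5): add. Components now {1,4} {2,3,5,6}
2—3 (7): skip — 2 and 3 already connected.
1—2 (8): add. Components now {1,2,3,4,5,6}
Every non-tree edge has weight strictly greater than the heaviest edge on the tree path between its endpoints, so the MST is unique.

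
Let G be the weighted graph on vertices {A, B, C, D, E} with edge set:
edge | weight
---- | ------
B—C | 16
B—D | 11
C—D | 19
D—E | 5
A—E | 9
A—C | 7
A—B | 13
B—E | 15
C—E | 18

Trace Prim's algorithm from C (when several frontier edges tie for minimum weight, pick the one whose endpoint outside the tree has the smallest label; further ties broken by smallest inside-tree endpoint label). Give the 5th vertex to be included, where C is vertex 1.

Grow the tree from C using Prim:
Step 1: frontier [A—C 7, B—C 16, C—E 18, C—D 19] → take A—C (7); add A.
Step 2: frontier [A—E 9, A—B 13, B—C 16, C—E 18, C—D 19] → take A—E (9); add E.
Step 3: frontier [A—B 13, B—C 16, C—D 19, D—E 5, B—E 15] → take D—E (5); add D.
Step 4: frontier [A—B 13, B—C 16, B—D 11, B—E 15] → take B—D (11); add B.
Vertex order: C, A, E, D, B. The 5th vertex is B.

B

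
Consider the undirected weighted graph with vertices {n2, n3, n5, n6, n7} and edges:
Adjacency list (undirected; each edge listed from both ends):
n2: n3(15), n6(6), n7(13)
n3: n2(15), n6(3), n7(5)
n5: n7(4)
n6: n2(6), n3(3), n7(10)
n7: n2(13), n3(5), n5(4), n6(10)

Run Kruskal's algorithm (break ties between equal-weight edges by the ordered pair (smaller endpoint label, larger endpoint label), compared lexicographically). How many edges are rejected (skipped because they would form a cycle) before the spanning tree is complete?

0

Sort edges by weight, then run Kruskal:
n3 n6 (3): add — endpoints in different components.
n5 n7 (4): add — endpoints in different components.
n3 n7 (5): add — endpoints in different components.
n2 n6 (6): add — endpoints in different components.
Edges rejected before the tree was complete: 0.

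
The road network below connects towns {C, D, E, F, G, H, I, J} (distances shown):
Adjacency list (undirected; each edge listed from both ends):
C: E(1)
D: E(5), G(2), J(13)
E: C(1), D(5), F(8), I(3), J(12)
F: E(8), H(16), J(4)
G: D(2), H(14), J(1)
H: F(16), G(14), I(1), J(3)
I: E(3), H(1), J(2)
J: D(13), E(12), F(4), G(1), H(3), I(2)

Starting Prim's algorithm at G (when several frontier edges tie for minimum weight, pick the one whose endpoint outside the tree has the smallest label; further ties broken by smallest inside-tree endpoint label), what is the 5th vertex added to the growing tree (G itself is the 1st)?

Prim, starting at G.
Step 1: cheapest edge leaving the tree is G J (1); add J.
Step 2: cheapest edge leaving the tree is D G (2); add D.
Step 3: cheapest edge leaving the tree is I J (2); add I.
Step 4: cheapest edge leaving the tree is H I (1); add H.
Step 5: cheapest edge leaving the tree is E I (3); add E.
Step 6: cheapest edge leaving the tree is C E (1); add C.
Step 7: cheapest edge leaving the tree is F J (4); add F.
Vertex order: G, J, D, I, H, E, C, F. The 5th vertex is H.

H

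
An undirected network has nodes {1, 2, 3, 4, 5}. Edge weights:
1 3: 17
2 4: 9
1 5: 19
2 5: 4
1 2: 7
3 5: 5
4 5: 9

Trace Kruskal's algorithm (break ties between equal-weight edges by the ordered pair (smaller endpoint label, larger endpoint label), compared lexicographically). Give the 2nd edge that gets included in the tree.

3-5

Sort edges by weight, then run Kruskal:
2 5 (4): add — endpoints in different components.
3 5 (5): add — endpoints in different components.
1 2 (7): add — endpoints in different components.
2 4 (9): add — endpoints in different components.
The 2nd edge added is 3 5.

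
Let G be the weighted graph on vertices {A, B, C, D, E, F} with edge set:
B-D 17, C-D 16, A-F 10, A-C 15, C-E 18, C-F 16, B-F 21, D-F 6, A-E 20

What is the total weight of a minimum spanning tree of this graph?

Prim, starting at C.
Step 1: frontier [A-C 15, C-D 16, C-F 16, C-E 18] → take A-C (15); add A.
Step 2: frontier [A-F 10, A-E 20, C-D 16, C-F 16, C-E 18] → take A-F (10); add F.
Step 3: frontier [A-E 20, C-D 16, C-E 18, D-F 6, B-F 21] → take D-F (6); add D.
Step 4: frontier [A-E 20, C-E 18, B-D 17, B-F 21] → take B-D (17); add B.
Step 5: frontier [A-E 20, C-E 18] → take C-E (18); add E.
MST edges: A-C, A-F, D-F, B-D, C-E; total weight 15+10+6+17+18 = 66.

66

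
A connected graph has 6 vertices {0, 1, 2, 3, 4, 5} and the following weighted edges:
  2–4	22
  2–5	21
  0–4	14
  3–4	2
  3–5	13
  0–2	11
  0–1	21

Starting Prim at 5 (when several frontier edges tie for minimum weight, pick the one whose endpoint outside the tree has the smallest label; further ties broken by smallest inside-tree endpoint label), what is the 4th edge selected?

0-2

Prim, starting at 5.
Step 1: frontier [3–5 13, 2–5 21] → take 3–5 (13); add 3.
Step 2: frontier [3–4 2, 2–5 21] → take 3–4 (2); add 4.
Step 3: frontier [0–4 14, 2–4 22, 2–5 21] → take 0–4 (14); add 0.
Step 4: frontier [0–2 11, 0–1 21, 2–4 22, 2–5 21] → take 0–2 (11); add 2.
Step 5: frontier [0–1 21] → take 0–1 (21); add 1.
The 4th edge added is 0–2.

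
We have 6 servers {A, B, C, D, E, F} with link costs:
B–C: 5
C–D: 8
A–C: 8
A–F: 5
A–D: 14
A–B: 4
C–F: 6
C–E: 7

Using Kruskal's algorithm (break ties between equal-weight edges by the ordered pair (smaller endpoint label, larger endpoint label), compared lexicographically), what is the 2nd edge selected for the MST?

Kruskal's algorithm — process edges by increasing weight (ties by edge label):
A–B (4): add — endpoints in different components.
A–F (5): add — endpoints in different components.
B–C (5): add — endpoints in different components.
C–F (6): skip — C and F already connected.
C–E (7): add — endpoints in different components.
A–C (8): skip — A and C already connected.
C–D (8): add — endpoints in different components.
The 2nd edge added is A–F.

A-F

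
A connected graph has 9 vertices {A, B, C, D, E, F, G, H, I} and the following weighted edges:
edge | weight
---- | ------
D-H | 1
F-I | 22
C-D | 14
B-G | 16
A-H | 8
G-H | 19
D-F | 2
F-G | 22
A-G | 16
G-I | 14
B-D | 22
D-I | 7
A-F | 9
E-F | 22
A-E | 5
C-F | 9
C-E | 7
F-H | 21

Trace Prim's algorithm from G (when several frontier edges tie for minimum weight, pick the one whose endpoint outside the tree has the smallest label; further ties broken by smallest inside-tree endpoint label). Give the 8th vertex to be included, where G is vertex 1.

Prim's algorithm from G:
Step 1: cheapest edge leaving the tree is G-I (14); add I.
Step 2: cheapest edge leaving the tree is D-I (7); add D.
Step 3: cheapest edge leaving the tree is D-H (1); add H.
Step 4: cheapest edge leaving the tree is D-F (2); add F.
Step 5: cheapest edge leaving the tree is A-H (8); add A.
Step 6: cheapest edge leaving the tree is A-E (5); add E.
Step 7: cheapest edge leaving the tree is C-E (7); add C.
Step 8: cheapest edge leaving the tree is B-G (16); add B.
Vertex order: G, I, D, H, F, A, E, C, B. The 8th vertex is C.

C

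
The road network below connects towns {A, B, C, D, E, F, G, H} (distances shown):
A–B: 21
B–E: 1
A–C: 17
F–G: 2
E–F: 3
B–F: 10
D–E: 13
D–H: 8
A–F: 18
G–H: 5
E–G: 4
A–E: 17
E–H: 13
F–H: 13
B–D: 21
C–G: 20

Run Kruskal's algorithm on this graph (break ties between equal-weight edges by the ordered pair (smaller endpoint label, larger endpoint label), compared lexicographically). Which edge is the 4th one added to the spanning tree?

G-H

Sort edges by weight, then run Kruskal:
B–E (1): add — endpoints in different components.
F–G (2): add — endpoints in different components.
E–F (3): add — endpoints in different components.
E–G (4): skip — E and G already connected.
G–H (5): add — endpoints in different components.
D–H (8): add — endpoints in different components.
B–F (10): skip — B and F already connected.
D–E (13): skip — D and E already connected.
E–H (13): skip — E and H already connected.
F–H (13): skip — F and H already connected.
A–C (17): add — endpoints in different components.
A–E (17): add — endpoints in different components.
The 4th edge added is G–H.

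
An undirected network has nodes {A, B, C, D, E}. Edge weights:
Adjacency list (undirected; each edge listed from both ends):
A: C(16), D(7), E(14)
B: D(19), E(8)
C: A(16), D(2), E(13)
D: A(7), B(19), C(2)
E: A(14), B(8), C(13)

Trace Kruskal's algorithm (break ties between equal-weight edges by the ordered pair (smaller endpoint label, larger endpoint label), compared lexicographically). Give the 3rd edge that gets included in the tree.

B-E

Kruskal: consider edges lightest-first.
C-D (2): add. Components now {A} {B} {C,D} {E}
A-D (7): add. Components now {A,C,D} {B} {E}
B-E (8): add. Components now {A,C,D} {B,E}
C-E (13): add. Components now {A,B,C,D,E}
The 3rd edge added is B-E.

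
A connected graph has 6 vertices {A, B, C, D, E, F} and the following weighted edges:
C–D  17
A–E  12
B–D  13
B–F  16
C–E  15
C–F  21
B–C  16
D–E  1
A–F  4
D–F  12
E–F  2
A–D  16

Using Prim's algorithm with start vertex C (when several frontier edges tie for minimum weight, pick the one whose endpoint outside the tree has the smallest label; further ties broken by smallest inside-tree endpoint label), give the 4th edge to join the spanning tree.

A-F

Prim, starting at C.
Step 1: frontier [C–E 15, B–C 16, C–D 17, C–F 21] → take C–E (15); add E.
Step 2: frontier [B–C 16, C–D 17, C–F 21, D–E 1, E–F 2, A–E 12] → take D–E (1); add D.
Step 3: frontier [B–C 16, C–F 21, D–F 12, B–D 13, A–D 16, E–F 2, A–E 12] → take E–F (2); add F.
Step 4: frontier [B–C 16, B–D 13, A–D 16, A–E 12, A–F 4, B–F 16] → take A–F (4); add A.
Step 5: frontier [B–C 16, B–D 13, B–F 16] → take B–D (13); add B.
The 4th edge added is A–F.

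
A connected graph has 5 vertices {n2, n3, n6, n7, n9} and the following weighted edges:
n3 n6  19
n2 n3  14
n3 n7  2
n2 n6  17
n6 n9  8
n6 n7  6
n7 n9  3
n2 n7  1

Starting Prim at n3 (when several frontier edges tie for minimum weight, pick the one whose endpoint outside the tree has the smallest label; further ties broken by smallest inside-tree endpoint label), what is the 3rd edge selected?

Prim, starting at n3.
Step 1: cheapest edge leaving the tree is n3 n7 (2); add n7.
Step 2: cheapest edge leaving the tree is n2 n7 (1); add n2.
Step 3: cheapest edge leaving the tree is n7 n9 (3); add n9.
Step 4: cheapest edge leaving the tree is n6 n7 (6); add n6.
The 3rd edge added is n7 n9.

n7-n9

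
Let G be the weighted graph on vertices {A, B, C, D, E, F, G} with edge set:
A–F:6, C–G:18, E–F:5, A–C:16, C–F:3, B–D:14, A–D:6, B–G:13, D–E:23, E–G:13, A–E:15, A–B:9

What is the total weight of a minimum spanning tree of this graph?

42

Grow the tree from E using Prim:
Step 1: cheapest edge leaving the tree is E–F (5); add F.
Step 2: cheapest edge leaving the tree is C–F (3); add C.
Step 3: cheapest edge leaving the tree is A–F (6); add A.
Step 4: cheapest edge leaving the tree is A–D (6); add D.
Step 5: cheapest edge leaving the tree is A–B (9); add B.
Step 6: cheapest edge leaving the tree is B–G (13); add G.
MST edges: E–F, C–F, A–F, A–D, A–B, B–G; total weight 5+3+6+6+9+13 = 42.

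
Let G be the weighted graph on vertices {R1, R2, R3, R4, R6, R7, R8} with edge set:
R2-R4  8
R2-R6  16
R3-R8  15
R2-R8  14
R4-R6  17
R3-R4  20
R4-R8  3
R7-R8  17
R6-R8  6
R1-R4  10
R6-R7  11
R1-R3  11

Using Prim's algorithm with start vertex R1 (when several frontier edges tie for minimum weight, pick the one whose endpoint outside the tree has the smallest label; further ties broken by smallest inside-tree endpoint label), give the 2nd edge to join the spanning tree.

Prim's algorithm from R1:
Step 1: frontier [R1-R4 10, R1-R3 11] → take R1-R4 (10); add R4.
Step 2: frontier [R1-R3 11, R4-R8 3, R2-R4 8, R4-R6 17, R3-R4 20] → take R4-R8 (3); add R8.
Step 3: frontier [R1-R3 11, R2-R4 8, R4-R6 17, R3-R4 20, R6-R8 6, R2-R8 14, R3-R8 15, R7-R8 17] → take R6-R8 (6); add R6.
Step 4: frontier [R1-R3 11, R2-R4 8, R3-R4 20, R6-R7 11, R2-R6 16, R2-R8 14, R3-R8 15, R7-R8 17] → take R2-R4 (8); add R2.
Step 5: frontier [R1-R3 11, R3-R4 20, R6-R7 11, R3-R8 15, R7-R8 17] → take R1-R3 (11); add R3.
Step 6: frontier [R6-R7 11, R7-R8 17] → take R6-R7 (11); add R7.
The 2nd edge added is R4-R8.

R4-R8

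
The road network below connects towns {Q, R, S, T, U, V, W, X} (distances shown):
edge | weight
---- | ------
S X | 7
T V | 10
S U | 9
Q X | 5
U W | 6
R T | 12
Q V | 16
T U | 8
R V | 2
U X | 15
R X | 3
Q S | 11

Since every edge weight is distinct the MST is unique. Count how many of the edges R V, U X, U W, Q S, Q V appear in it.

2

Sort edges by weight, then run Kruskal:
R V (2): add — endpoints in different components.
R X (3): add — endpoints in different components.
Q X (5): add — endpoints in different components.
U W (6): add — endpoints in different components.
S X (7): add — endpoints in different components.
T U (8): add — endpoints in different components.
S U (9): add — endpoints in different components.
MST edge set: {R V, R X, Q X, U W, S X, T U, S U}.
Of the listed edges, {R V, U W} are in the MST → 2.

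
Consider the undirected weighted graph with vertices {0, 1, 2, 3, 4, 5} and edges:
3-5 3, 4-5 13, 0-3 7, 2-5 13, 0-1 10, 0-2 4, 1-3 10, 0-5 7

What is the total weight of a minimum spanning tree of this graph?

37

Kruskal: consider edges lightest-first.
3-5 (3): add. Components now {0} {1} {2} {3,5} {4}
0-2 (4): add. Components now {0,2} {1} {3,5} {4}
0-3 (7): add. Components now {0,2,3,5} {1} {4}
0-5 (7): skip — 0 and 5 already connected.
0-1 (10): add. Components now {0,1,2,3,5} {4}
1-3 (10): skip — 1 and 3 already connected.
2-5 (13): skip — 2 and 5 already connected.
4-5 (13): add. Components now {0,1,2,3,4,5}
MST edges: 3-5, 0-2, 0-3, 0-1, 4-5; total weight 3+4+7+10+13 = 37.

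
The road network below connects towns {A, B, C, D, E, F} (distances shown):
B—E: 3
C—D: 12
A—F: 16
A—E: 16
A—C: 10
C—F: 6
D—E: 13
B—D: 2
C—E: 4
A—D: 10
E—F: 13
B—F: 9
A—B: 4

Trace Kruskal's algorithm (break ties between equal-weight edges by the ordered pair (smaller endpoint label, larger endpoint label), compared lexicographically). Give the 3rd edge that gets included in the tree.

A-B

Sort edges by weight, then run Kruskal:
B—D (2): add. Components now {A} {B,D} {C} {E} {F}
B—E (3): add. Components now {A} {B,D,E} {C} {F}
A—B (4): add. Components now {A,B,D,E} {C} {F}
C—E (4): add. Components now {A,B,C,D,E} {F}
C—F (6): add. Components now {A,B,C,D,E,F}
The 3rd edge added is A—B.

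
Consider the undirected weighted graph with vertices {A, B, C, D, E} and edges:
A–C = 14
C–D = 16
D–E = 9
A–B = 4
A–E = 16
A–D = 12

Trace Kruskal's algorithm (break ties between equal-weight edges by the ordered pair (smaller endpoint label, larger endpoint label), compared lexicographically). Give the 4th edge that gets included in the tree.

Kruskal: consider edges lightest-first.
A–B (4): add. Components now {A,B} {C} {D} {E}
D–E (9): add. Components now {A,B} {C} {D,E}
A–D (12): add. Components now {A,B,D,E} {C}
A–C (14): add. Components now {A,B,C,D,E}
The 4th edge added is A–C.

A-C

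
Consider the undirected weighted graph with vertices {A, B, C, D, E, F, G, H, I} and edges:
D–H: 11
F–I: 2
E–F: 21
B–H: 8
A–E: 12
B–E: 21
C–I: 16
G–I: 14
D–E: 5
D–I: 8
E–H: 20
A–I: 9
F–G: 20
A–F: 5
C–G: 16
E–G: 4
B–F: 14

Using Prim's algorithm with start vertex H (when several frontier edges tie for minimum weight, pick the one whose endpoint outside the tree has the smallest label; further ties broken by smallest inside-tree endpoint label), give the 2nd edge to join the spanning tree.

Grow the tree from H using Prim:
Step 1: cheapest edge leaving the tree is B–H (8); add B.
Step 2: cheapest edge leaving the tree is D–H (11); add D.
Step 3: cheapest edge leaving the tree is D–E (5); add E.
Step 4: cheapest edge leaving the tree is E–G (4); add G.
Step 5: cheapest edge leaving the tree is D–I (8); add I.
Step 6: cheapest edge leaving the tree is F–I (2); add F.
Step 7: cheapest edge leaving the tree is A–F (5); add A.
Step 8: cheapest edge leaving the tree is C–G (16); add C.
The 2nd edge added is D–H.

D-H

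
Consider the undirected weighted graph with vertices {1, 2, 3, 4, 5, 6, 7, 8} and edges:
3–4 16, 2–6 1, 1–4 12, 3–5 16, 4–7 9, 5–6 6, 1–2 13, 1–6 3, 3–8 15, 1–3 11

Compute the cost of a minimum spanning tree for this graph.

57

Prim's algorithm from 6:
Step 1: cheapest edge leaving the tree is 2–6 (1); add 2.
Step 2: cheapest edge leaving the tree is 1–6 (3); add 1.
Step 3: cheapest edge leaving the tree is 5–6 (6); add 5.
Step 4: cheapest edge leaving the tree is 1–3 (11); add 3.
Step 5: cheapest edge leaving the tree is 1–4 (12); add 4.
Step 6: cheapest edge leaving the tree is 4–7 (9); add 7.
Step 7: cheapest edge leaving the tree is 3–8 (15); add 8.
MST edges: 2–6, 1–6, 5–6, 1–3, 1–4, 4–7, 3–8; total weight 1+3+6+11+12+9+15 = 57.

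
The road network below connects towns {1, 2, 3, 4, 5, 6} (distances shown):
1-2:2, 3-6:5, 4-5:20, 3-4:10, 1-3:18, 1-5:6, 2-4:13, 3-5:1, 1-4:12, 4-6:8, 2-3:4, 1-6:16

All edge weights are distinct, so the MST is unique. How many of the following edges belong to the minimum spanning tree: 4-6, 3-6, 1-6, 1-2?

3

Kruskal's algorithm — process edges by increasing weight (ties by edge label):
3-5 (1): add. Components now {1} {2} {3,5} {4} {6}
1-2 (2): add. Components now {1,2} {3,5} {4} {6}
2-3 (4): add. Components now {1,2,3,5} {4} {6}
3-6 (5): add. Components now {1,2,3,5,6} {4}
1-5 (6): skip — 1 and 5 already connected.
4-6 (8): add. Components now {1,2,3,4,5,6}
MST edge set: {3-5, 1-2, 2-3, 3-6, 4-6}.
Of the listed edges, {4-6, 3-6, 1-2} are in the MST → 3.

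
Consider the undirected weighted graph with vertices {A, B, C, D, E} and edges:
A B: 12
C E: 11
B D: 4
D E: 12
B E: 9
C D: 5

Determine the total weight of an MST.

30

Kruskal: consider edges lightest-first.
B D (4): add — endpoints in different components.
C D (5): add — endpoints in different components.
B E (9): add — endpoints in different components.
C E (11): skip — C and E already connected.
A B (12): add — endpoints in different components.
MST edges: B D, C D, B E, A B; total weight 4+5+9+12 = 30.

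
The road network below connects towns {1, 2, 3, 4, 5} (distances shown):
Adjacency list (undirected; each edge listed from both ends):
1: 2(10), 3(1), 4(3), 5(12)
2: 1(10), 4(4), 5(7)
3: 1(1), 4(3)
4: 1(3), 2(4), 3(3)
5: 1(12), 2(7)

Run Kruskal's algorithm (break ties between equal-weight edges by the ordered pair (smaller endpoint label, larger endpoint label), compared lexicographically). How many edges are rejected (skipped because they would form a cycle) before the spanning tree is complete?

1

Kruskal: consider edges lightest-first.
1-3 (1): add — endpoints in different components.
1-4 (3): add — endpoints in different components.
3-4 (3): skip — 3 and 4 already connected.
2-4 (4): add — endpoints in different components.
2-5 (7): add — endpoints in different components.
Edges rejected before the tree was complete: 1.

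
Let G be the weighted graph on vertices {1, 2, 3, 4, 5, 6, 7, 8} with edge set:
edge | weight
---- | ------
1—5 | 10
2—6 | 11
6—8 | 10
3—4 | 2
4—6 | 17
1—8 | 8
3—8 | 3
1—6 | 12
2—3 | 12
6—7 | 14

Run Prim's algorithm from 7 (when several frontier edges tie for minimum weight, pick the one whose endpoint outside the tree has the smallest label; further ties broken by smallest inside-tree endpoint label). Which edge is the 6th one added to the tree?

Prim, starting at 7.
Step 1: frontier [6—7 14] → take 6—7 (14); add 6.
Step 2: frontier [6—8 10, 2—6 11, 1—6 12, 4—6 17] → take 6—8 (10); add 8.
Step 3: frontier [2—6 11, 1—6 12, 4—6 17, 3—8 3, 1—8 8] → take 3—8 (3); add 3.
Step 4: frontier [3—4 2, 2—3 12, 2—6 11, 1—6 12, 4—6 17, 1—8 8] → take 3—4 (2); add 4.
Step 5: frontier [2—3 12, 2—6 11, 1—6 12, 1—8 8] → take 1—8 (8); add 1.
Step 6: frontier [1—5 10, 2—3 12, 2—6 11] → take 1—5 (10); add 5.
Step 7: frontier [2—3 12, 2—6 11] → take 2—6 (11); add 2.
The 6th edge added is 1—5.

1-5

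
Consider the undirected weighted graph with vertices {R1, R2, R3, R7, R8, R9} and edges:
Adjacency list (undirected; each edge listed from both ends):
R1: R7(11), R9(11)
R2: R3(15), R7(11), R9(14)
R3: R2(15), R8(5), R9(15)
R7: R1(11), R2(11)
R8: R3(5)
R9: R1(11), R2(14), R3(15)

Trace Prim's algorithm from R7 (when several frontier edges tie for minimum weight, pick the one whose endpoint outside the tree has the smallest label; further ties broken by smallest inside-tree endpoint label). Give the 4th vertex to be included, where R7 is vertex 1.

R9

Grow the tree from R7 using Prim:
Step 1: frontier [R1–R7 11, R2–R7 11] → take R1–R7 (11); add R1.
Step 2: frontier [R1–R9 11, R2–R7 11] → take R2–R7 (11); add R2.
Step 3: frontier [R1–R9 11, R2–R9 14, R2–R3 15] → take R1–R9 (11); add R9.
Step 4: frontier [R2–R3 15, R3–R9 15] → take R2–R3 (15); add R3.
Step 5: frontier [R3–R8 5] → take R3–R8 (5); add R8.
Vertex order: R7, R1, R2, R9, R3, R8. The 4th vertex is R9.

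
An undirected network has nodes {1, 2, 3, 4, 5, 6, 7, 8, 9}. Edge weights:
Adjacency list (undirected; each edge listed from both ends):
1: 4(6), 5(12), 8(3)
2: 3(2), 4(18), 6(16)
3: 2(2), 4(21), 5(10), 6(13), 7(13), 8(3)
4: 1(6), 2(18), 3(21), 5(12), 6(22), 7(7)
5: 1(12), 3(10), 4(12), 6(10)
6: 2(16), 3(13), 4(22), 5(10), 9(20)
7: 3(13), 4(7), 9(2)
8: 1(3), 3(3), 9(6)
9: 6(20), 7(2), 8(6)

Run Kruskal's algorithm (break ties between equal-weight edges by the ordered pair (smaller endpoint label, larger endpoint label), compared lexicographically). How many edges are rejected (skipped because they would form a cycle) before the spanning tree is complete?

1

Kruskal's algorithm — process edges by increasing weight (ties by edge label):
2 3 (2): add — endpoints in different components.
7 9 (2): add — endpoints in different components.
1 8 (3): add — endpoints in different components.
3 8 (3): add — endpoints in different components.
1 4 (6): add — endpoints in different components.
8 9 (6): add — endpoints in different components.
4 7 (7): skip — 4 and 7 already connected.
3 5 (10): add — endpoints in different components.
5 6 (10): add — endpoints in different components.
Edges rejected before the tree was complete: 1.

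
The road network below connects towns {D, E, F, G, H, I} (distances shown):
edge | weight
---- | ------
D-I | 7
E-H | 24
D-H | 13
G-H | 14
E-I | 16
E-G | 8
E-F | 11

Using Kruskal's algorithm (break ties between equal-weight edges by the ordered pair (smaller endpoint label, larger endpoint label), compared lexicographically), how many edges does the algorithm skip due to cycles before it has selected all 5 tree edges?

0

Kruskal's algorithm — process edges by increasing weight (ties by edge label):
D-I (7): add — endpoints in different components.
E-G (8): add — endpoints in different components.
E-F (11): add — endpoints in different components.
D-H (13): add — endpoints in different components.
G-H (14): add — endpoints in different components.
Edges rejected before the tree was complete: 0.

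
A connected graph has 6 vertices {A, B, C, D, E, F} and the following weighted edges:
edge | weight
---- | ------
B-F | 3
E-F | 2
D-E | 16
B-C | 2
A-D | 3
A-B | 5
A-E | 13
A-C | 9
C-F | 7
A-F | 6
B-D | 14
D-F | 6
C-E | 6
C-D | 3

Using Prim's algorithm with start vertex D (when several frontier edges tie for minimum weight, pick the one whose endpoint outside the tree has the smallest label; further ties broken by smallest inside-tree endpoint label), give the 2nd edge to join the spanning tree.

Prim's algorithm from D:
Step 1: cheapest edge leaving the tree is A-D (3); add A.
Step 2: cheapest edge leaving the tree is C-D (3); add C.
Step 3: cheapest edge leaving the tree is B-C (2); add B.
Step 4: cheapest edge leaving the tree is B-F (3); add F.
Step 5: cheapest edge leaving the tree is E-F (2); add E.
The 2nd edge added is C-D.

C-D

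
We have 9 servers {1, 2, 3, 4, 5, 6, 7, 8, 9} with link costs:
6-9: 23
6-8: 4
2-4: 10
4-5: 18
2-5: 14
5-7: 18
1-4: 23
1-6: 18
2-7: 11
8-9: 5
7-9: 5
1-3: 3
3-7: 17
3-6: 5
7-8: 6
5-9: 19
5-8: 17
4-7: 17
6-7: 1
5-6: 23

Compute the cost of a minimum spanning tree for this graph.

Kruskal: consider edges lightest-first.
6-7 (1): add — endpoints in different components.
1-3 (3): add — endpoints in different components.
6-8 (4): add — endpoints in different components.
3-6 (5): add — endpoints in different components.
7-9 (5): add — endpoints in different components.
8-9 (5): skip — 8 and 9 already connected.
7-8 (6): skip — 7 and 8 already connected.
2-4 (10): add — endpoints in different components.
2-7 (11): add — endpoints in different components.
2-5 (14): add — endpoints in different components.
MST edges: 6-7, 1-3, 6-8, 3-6, 7-9, 2-4, 2-7, 2-5; total weight 1+3+4+5+5+10+11+14 = 53.

53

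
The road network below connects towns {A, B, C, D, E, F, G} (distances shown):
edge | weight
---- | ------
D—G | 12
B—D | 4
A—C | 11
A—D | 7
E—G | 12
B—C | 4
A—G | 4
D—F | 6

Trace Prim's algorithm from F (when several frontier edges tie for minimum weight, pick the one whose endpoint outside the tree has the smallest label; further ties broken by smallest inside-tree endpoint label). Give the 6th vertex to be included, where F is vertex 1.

G

Prim's algorithm from F:
Step 1: frontier [D—F 6] → take D—F (6); add D.
Step 2: frontier [B—D 4, A—D 7, D—G 12] → take B—D (4); add B.
Step 3: frontier [B—C 4, A—D 7, D—G 12] → take B—C (4); add C.
Step 4: frontier [A—C 11, A—D 7, D—G 12] → take A—D (7); add A.
Step 5: frontier [A—G 4, D—G 12] → take A—G (4); add G.
Step 6: frontier [E—G 12] → take E—G (12); add E.
Vertex order: F, D, B, C, A, G, E. The 6th vertex is G.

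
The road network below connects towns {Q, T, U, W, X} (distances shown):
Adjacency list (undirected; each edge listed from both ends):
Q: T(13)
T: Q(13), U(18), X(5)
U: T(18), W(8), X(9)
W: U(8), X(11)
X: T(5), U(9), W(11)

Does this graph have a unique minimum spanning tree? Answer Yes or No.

Yes

Sort edges by weight, then run Kruskal:
T X (5): add — endpoints in different components.
U W (8): add — endpoints in different components.
U X (9): add — endpoints in different components.
W X (11): skip — X and W already connected.
Q T (13): add — endpoints in different components.
Every non-tree edge has weight strictly greater than the heaviest edge on the tree path between its endpoints, so the MST is unique.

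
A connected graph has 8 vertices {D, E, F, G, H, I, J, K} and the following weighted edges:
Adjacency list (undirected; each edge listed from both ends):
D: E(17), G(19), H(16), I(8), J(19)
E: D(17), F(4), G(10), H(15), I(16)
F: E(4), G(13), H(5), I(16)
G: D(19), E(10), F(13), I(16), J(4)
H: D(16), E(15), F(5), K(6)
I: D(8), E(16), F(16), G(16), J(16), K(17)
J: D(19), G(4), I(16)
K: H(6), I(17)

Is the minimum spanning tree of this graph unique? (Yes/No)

No

Kruskal's algorithm — process edges by increasing weight (ties by edge label):
E-F (4): add — endpoints in different components.
G-J (4): add — endpoints in different components.
F-H (5): add — endpoints in different components.
H-K (6): add — endpoints in different components.
D-I (8): add — endpoints in different components.
E-G (10): add — endpoints in different components.
F-G (13): skip — F and G already connected.
E-H (15): skip — E and H already connected.
D-H (16): add — endpoints in different components.
Non-tree edge E-I has weight 16, equal to the heaviest edge on its tree cycle — swapping gives another MST of the same weight. Not unique.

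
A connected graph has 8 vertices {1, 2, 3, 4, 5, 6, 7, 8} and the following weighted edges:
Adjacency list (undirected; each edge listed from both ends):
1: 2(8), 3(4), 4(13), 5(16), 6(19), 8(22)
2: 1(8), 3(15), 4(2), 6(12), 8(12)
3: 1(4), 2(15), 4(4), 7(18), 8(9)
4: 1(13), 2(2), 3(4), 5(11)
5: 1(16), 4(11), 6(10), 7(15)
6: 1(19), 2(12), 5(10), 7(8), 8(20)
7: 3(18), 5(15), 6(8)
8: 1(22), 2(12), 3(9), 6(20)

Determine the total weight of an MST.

48

Prim, starting at 8.
Step 1: cheapest edge leaving the tree is 3–8 (9); add 3.
Step 2: cheapest edge leaving the tree is 1–3 (4); add 1.
Step 3: cheapest edge leaving the tree is 3–4 (4); add 4.
Step 4: cheapest edge leaving the tree is 2–4 (2); add 2.
Step 5: cheapest edge leaving the tree is 4–5 (11); add 5.
Step 6: cheapest edge leaving the tree is 5–6 (10); add 6.
Step 7: cheapest edge leaving the tree is 6–7 (8); add 7.
MST edges: 3–8, 1–3, 3–4, 2–4, 4–5, 5–6, 6–7; total weight 9+4+4+2+11+10+8 = 48.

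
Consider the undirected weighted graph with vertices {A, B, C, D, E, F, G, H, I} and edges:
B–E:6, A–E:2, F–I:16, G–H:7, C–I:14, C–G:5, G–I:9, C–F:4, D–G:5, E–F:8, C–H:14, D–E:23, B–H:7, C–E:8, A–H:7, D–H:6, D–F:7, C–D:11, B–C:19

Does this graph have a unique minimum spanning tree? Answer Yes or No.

Kruskal: consider edges lightest-first.
A–E (2): add — endpoints in different components.
C–F (4): add — endpoints in different components.
C–G (5): add — endpoints in different components.
D–G (5): add — endpoints in different components.
B–E (6): add — endpoints in different components.
D–H (6): add — endpoints in different components.
A–H (7): add — endpoints in different components.
B–H (7): skip — B and H already connected.
D–F (7): skip — D and F already connected.
G–H (7): skip — G and H already connected.
C–E (8): skip — C and E already connected.
E–F (8): skip — E and F already connected.
G–I (9): add — endpoints in different components.
Non-tree edge B–H has weight 7, equal to the heaviest edge on its tree cycle — swapping gives another MST of the same weight. Not unique.

No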